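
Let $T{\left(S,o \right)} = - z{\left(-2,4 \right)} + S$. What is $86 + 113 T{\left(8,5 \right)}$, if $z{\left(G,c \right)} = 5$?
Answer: $425$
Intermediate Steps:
$T{\left(S,o \right)} = -5 + S$ ($T{\left(S,o \right)} = \left(-1\right) 5 + S = -5 + S$)
$86 + 113 T{\left(8,5 \right)} = 86 + 113 \left(-5 + 8\right) = 86 + 113 \cdot 3 = 86 + 339 = 425$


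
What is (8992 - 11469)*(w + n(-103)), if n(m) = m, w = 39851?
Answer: -98455796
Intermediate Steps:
(8992 - 11469)*(w + n(-103)) = (8992 - 11469)*(39851 - 103) = -2477*39748 = -98455796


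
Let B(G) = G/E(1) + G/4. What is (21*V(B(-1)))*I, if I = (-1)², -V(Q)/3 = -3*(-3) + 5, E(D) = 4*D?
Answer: -882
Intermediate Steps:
B(G) = G/2 (B(G) = G/((4*1)) + G/4 = G/4 + G*(¼) = G*(¼) + G/4 = G/4 + G/4 = G/2)
V(Q) = -42 (V(Q) = -3*(-3*(-3) + 5) = -3*(9 + 5) = -3*14 = -42)
I = 1
(21*V(B(-1)))*I = (21*(-42))*1 = -882*1 = -882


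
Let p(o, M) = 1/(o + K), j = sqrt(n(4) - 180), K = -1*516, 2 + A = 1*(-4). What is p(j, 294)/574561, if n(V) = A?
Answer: -86/25514530327 - I*sqrt(186)/153087181962 ≈ -3.3706e-9 - 8.9088e-11*I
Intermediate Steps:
A = -6 (A = -2 + 1*(-4) = -2 - 4 = -6)
n(V) = -6
K = -516
j = I*sqrt(186) (j = sqrt(-6 - 180) = sqrt(-186) = I*sqrt(186) ≈ 13.638*I)
p(o, M) = 1/(-516 + o) (p(o, M) = 1/(o - 516) = 1/(-516 + o))
p(j, 294)/574561 = 1/(-516 + I*sqrt(186)*574561) = (1/574561)/(-516 + I*sqrt(186)) = 1/(574561*(-516 + I*sqrt(186)))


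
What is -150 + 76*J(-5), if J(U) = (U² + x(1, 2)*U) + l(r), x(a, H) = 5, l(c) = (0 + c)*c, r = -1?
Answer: -74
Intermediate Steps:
l(c) = c² (l(c) = c*c = c²)
J(U) = 1 + U² + 5*U (J(U) = (U² + 5*U) + (-1)² = (U² + 5*U) + 1 = 1 + U² + 5*U)
-150 + 76*J(-5) = -150 + 76*(1 + (-5)² + 5*(-5)) = -150 + 76*(1 + 25 - 25) = -150 + 76*1 = -150 + 76 = -74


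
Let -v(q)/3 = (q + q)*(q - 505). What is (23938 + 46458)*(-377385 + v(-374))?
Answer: -165420814956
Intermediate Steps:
v(q) = -6*q*(-505 + q) (v(q) = -3*(q + q)*(q - 505) = -3*2*q*(-505 + q) = -6*q*(-505 + q))
(23938 + 46458)*(-377385 + v(-374)) = (23938 + 46458)*(-377385 + 6*(-374)*(505 - 1*(-374))) = 70396*(-377385 + 6*(-374)*(505 + 374)) = 70396*(-377385 + 6*(-374)*879) = 70396*(-377385 - 1972476) = 70396*(-2349861) = -165420814956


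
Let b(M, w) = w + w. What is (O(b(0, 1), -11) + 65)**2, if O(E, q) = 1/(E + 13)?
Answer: 952576/225 ≈ 4233.7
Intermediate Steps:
b(M, w) = 2*w
O(E, q) = 1/(13 + E)
(O(b(0, 1), -11) + 65)**2 = (1/(13 + 2*1) + 65)**2 = (1/(13 + 2) + 65)**2 = (1/15 + 65)**2 = (976/15)**2 = 952576/225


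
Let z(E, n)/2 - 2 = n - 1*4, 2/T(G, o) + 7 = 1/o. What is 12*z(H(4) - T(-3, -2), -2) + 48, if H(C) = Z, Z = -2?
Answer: -48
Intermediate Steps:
H(C) = -2
T(G, o) = 2/(-7 + 1/o)
z(E, n) = -4 + 2*n (z(E, n) = 4 + 2*(n - 1*4) = 4 + 2*(n - 4) = 4 + 2*(-4 + n) = 4 + (-8 + 2*n) = -4 + 2*n)
12*z(H(4) - T(-3, -2), -2) + 48 = 12*(-4 + 2*(-2)) + 48 = 12*(-4 - 4) + 48 = 12*(-8) + 48 = -96 + 48 = -48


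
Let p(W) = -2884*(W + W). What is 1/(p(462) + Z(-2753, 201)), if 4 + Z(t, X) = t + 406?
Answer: -1/2667167 ≈ -3.7493e-7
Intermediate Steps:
Z(t, X) = 402 + t (Z(t, X) = -4 + (t + 406) = -4 + (406 + t) = 402 + t)
p(W) = -5768*W
1/(p(462) + Z(-2753, 201)) = 1/(-5768*462 + (402 - 2753)) = 1/(-2664816 - 2351) = 1/(-2667167) = -1/2667167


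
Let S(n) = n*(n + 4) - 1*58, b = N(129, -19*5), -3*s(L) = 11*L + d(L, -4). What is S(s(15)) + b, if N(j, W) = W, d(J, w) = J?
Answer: 3207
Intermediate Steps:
s(L) = -4*L (s(L) = -(11*L + L)/3 = -4*L)
b = -95 (b = -19*5 = -95)
S(n) = -58 + n*(4 + n) (S(n) = n*(4 + n) - 58 = -58 + n*(4 + n))
S(s(15)) + b = (-58 + (-4*15)**2 + 4*(-4*15)) - 95 = (-58 + (-60)**2 + 4*(-60)) - 95 = (-58 + 3600 - 240) - 95 = 3302 - 95 = 3207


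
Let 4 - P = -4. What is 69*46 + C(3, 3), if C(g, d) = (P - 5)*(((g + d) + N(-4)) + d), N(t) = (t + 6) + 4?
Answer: 3219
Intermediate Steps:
P = 8 (P = 4 - 1*(-4) = 4 + 4 = 8)
N(t) = 10 + t (N(t) = (6 + t) + 4 = 10 + t)
C(g, d) = 18 + 3*g + 6*d (C(g, d) = (8 - 5)*(((g + d) + (10 - 4)) + d) = 3*(((d + g) + 6) + d) = 3*((6 + d + g) + d) = 3*(6 + g + 2*d) = 18 + 3*g + 6*d)
69*46 + C(3, 3) = 69*46 + (18 + 3*3 + 6*3) = 3174 + (18 + 9 + 18) = 3174 + 45 = 3219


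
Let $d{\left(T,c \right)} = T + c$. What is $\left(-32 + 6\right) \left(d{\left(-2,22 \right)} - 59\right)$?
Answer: $1014$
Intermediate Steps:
$\left(-32 + 6\right) \left(d{\left(-2,22 \right)} - 59\right) = \left(-32 + 6\right) \left(\left(-2 + 22\right) - 59\right) = - 26 \left(20 - 59\right) = \left(-26\right) \left(-39\right) = 1014$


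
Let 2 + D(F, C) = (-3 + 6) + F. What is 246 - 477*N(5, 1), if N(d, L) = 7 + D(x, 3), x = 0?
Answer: -3570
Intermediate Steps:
D(F, C) = 1 + F (D(F, C) = -2 + ((-3 + 6) + F) = -2 + (3 + F) = 1 + F)
N(d, L) = 8 (N(d, L) = 7 + (1 + 0) = 7 + 1 = 8)
246 - 477*N(5, 1) = 246 - 477*8 = 246 - 3816 = -3570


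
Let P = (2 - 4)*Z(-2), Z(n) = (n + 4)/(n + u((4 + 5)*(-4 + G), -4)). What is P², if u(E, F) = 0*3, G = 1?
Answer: 4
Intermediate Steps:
u(E, F) = 0
Z(n) = (4 + n)/n (Z(n) = (n + 4)/(n + 0) = (4 + n)/n)
P = 2 (P = (2 - 4)*((4 - 2)/(-2)) = -(-1)*2 = -2*(-1) = 2)
P² = 2² = 4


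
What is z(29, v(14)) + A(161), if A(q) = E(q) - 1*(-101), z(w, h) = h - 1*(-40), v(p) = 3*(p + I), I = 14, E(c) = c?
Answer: 386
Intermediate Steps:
v(p) = 42 + 3*p (v(p) = 3*(p + 14) = 3*(14 + p) = 42 + 3*p)
z(w, h) = 40 + h (z(w, h) = h + 40 = 40 + h)
A(q) = 101 + q (A(q) = q - 1*(-101) = q + 101 = 101 + q)
z(29, v(14)) + A(161) = (40 + (42 + 3*14)) + (101 + 161) = (40 + (42 + 42)) + 262 = (40 + 84) + 262 = 124 + 262 = 386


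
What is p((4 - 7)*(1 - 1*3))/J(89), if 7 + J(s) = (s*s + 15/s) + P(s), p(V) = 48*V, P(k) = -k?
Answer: 3204/87055 ≈ 0.036804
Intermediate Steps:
J(s) = -7 + s**2 - s + 15/s (J(s) = -7 + ((s*s + 15/s) - s) = -7 + ((s**2 + 15/s) - s) = -7 + (s**2 - s + 15/s) = -7 + s**2 - s + 15/s)
p((4 - 7)*(1 - 1*3))/J(89) = (48*((4 - 7)*(1 - 1*3)))/(-7 + 89**2 - 1*89 + 15/89) = (48*(-3*(1 - 3)))/(-7 + 7921 - 89 + 15*(1/89)) = (48*(-3*(-2)))/(-7 + 7921 - 89 + 15/89) = (48*6)/(696440/89) = 288*(89/696440) = 3204/87055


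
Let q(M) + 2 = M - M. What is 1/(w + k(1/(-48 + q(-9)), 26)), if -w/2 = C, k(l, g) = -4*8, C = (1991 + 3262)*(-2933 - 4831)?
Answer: 1/81568552 ≈ 1.2260e-8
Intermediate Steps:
q(M) = -2 (q(M) = -2 + (M - M) = -2 + 0 = -2)
C = -40784292 (C = 5253*(-7764) = -40784292)
k(l, g) = -32
w = 81568584 (w = -2*(-40784292) = 81568584)
1/(w + k(1/(-48 + q(-9)), 26)) = 1/(81568584 - 32) = 1/81568552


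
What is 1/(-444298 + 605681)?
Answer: 1/161383 ≈ 6.1964e-6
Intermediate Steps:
1/(-444298 + 605681) = 1/161383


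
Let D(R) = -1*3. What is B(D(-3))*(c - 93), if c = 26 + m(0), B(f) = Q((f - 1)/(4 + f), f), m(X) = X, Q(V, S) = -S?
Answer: -201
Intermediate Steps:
D(R) = -3
B(f) = -f
c = 26 (c = 26 + 0 = 26)
B(D(-3))*(c - 93) = (-1*(-3))*(26 - 93) = 3*(-67) = -201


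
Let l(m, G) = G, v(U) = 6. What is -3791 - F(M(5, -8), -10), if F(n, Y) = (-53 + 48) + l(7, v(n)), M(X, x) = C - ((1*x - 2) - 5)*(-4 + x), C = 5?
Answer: -3792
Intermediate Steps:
M(X, x) = 5 - (-7 + x)*(-4 + x) (M(X, x) = 5 - ((1*x - 2) - 5)*(-4 + x) = 5 - ((x - 2) - 5)*(-4 + x) = 5 - ((-2 + x) - 5)*(-4 + x) = 5 - (-7 + x)*(-4 + x))
F(n, Y) = 1 (F(n, Y) = (-53 + 48) + 6 = -5 + 6 = 1)
-3791 - F(M(5, -8), -10) = -3791 - 1*1 = -3791 - 1 = -3792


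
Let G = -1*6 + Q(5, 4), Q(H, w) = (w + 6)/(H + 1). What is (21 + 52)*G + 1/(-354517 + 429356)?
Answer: -71022208/224517 ≈ -316.33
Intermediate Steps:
Q(H, w) = (6 + w)/(1 + H)
G = -13/3 (G = -1*6 + (6 + 4)/(1 + 5) = -6 + 10/6 = -6 + (1/6)*10 = -6 + 5/3 = -13/3 ≈ -4.3333)
(21 + 52)*G + 1/(-354517 + 429356) = (21 + 52)*(-13/3) + 1/(-354517 + 429356) = 73*(-13/3) + 1/74839 = -949/3 + 1/74839 = -71022208/224517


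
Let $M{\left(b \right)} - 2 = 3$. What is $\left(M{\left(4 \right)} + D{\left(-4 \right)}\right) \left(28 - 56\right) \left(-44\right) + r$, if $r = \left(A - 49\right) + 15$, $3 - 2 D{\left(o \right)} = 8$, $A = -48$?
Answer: $2998$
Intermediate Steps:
$M{\left(b \right)} = 5$ ($M{\left(b \right)} = 2 + 3 = 5$)
$D{\left(o \right)} = - \frac{5}{2}$ ($D{\left(o \right)} = \frac{3}{2} - 4 = - \frac{5}{2}$)
$r = -82$ ($r = \left(-48 - 49\right) + 15 = -97 + 15 = -82$)
$\left(M{\left(4 \right)} + D{\left(-4 \right)}\right) \left(28 - 56\right) \left(-44\right) + r = \left(5 - \frac{5}{2}\right) \left(28 - 56\right) \left(-44\right) - 82 = \frac{5}{2} \left(-28\right) \left(-44\right) - 82 = \left(-70\right) \left(-44\right) - 82 = 3080 - 82 = 2998$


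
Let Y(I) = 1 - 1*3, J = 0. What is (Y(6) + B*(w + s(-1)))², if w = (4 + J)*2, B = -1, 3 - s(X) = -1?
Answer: 196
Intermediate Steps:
s(X) = 4 (s(X) = 3 - 1*(-1) = 3 + 1 = 4)
w = 8 (w = (4 + 0)*2 = 4*2 = 8)
Y(I) = -2 (Y(I) = 1 - 3 = -2)
(Y(6) + B*(w + s(-1)))² = (-2 - (8 + 4))² = (-2 - 1*12)² = (-2 - 12)² = (-14)² = 196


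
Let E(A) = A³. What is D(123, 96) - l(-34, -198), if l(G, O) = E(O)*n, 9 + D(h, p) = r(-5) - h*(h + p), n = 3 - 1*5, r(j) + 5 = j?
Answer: -15551740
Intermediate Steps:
r(j) = -5 + j
n = -2 (n = 3 - 5 = -2)
D(h, p) = -19 - h*(h + p) (D(h, p) = -9 + ((-5 - 5) - h*(h + p)) = -9 + (-10 - h*(h + p)) = -19 - h*(h + p))
l(G, O) = -2*O³ (l(G, O) = O³*(-2) = -2*O³)
D(123, 96) - l(-34, -198) = (-19 - 1*123² - 1*123*96) - (-2)*(-198)³ = (-19 - 1*15129 - 11808) - (-2)*(-7762392) = (-19 - 15129 - 11808) - 1*15524784 = -26956 - 15524784 = -15551740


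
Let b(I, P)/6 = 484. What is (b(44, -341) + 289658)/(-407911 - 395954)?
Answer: -292562/803865 ≈ -0.36394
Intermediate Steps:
b(I, P) = 2904 (b(I, P) = 6*484 = 2904)
(b(44, -341) + 289658)/(-407911 - 395954) = (2904 + 289658)/(-407911 - 395954) = 292562/(-803865) = 292562*(-1/803865) = -292562/803865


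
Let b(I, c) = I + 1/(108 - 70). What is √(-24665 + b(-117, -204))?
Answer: 3*I*√3976130/38 ≈ 157.42*I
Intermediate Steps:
b(I, c) = 1/38 + I (b(I, c) = I + 1/38 = 1/38 + I)
√(-24665 + b(-117, -204)) = √(-24665 + (1/38 - 117)) = √(-24665 - 4445/38) = √(-941715/38) = 3*I*√3976130/38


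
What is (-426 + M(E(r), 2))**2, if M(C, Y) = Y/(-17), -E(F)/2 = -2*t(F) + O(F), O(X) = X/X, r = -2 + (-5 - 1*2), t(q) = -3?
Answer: 52475536/289 ≈ 1.8158e+5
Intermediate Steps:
r = -9 (r = -2 + (-5 - 2) = -2 - 7 = -9)
O(X) = 1
E(F) = -14 (E(F) = -2*(-2*(-3) + 1) = -2*(6 + 1) = -2*7 = -14)
M(C, Y) = -Y/17 (M(C, Y) = Y*(-1/17) = -Y/17)
(-426 + M(E(r), 2))**2 = (-426 - 1/17*2)**2 = (-426 - 2/17)**2 = (-7244/17)**2 = 52475536/289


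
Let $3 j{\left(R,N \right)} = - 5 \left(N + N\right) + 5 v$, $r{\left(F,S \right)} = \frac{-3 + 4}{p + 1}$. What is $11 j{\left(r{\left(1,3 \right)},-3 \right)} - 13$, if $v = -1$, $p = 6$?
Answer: $\frac{236}{3} \approx 78.667$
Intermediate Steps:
$r{\left(F,S \right)} = \frac{1}{7}$ ($r{\left(F,S \right)} = \frac{-3 + 4}{6 + 1} = 1 \cdot \frac{1}{7} = \frac{1}{7}$)
$j{\left(R,N \right)} = - \frac{5}{3} - \frac{10 N}{3}$ ($j{\left(R,N \right)} = \frac{- 5 \left(N + N\right) + 5 \left(-1\right)}{3} = \frac{- 5 \cdot 2 N - 5}{3} = \frac{- 10 N - 5}{3} = \frac{-5 - 10 N}{3} = - \frac{5}{3} - \frac{10 N}{3}$)
$11 j{\left(r{\left(1,3 \right)},-3 \right)} - 13 = 11 \left(- \frac{5}{3} - -10\right) - 13 = 11 \left(- \frac{5}{3} + 10\right) - 13 = 11 \cdot \frac{25}{3} - 13 = \frac{275}{3} - 13 = \frac{236}{3}$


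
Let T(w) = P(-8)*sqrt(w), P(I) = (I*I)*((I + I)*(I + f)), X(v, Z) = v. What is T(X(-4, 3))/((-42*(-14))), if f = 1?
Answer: 512*I/21 ≈ 24.381*I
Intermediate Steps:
P(I) = 2*I**3*(1 + I) (P(I) = (I*I)*((I + I)*(I + 1)) = I**2*((2*I)*(1 + I)) = I**2*(2*I*(1 + I)) = 2*I**3*(1 + I))
T(w) = 7168*sqrt(w) (T(w) = (2*(-8)**3*(1 - 8))*sqrt(w) = (2*(-512)*(-7))*sqrt(w) = 7168*sqrt(w))
T(X(-4, 3))/((-42*(-14))) = (7168*sqrt(-4))/((-42*(-14))) = (7168*(2*I))/588 = (14336*I)*(1/588) = 512*I/21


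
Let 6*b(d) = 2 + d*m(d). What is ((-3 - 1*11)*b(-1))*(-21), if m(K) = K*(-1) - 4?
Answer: 245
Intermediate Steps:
m(K) = -4 - K (m(K) = -K - 4 = -4 - K)
b(d) = ⅓ + d*(-4 - d)/6 (b(d) = (2 + d*(-4 - d))/6 = ⅓ + d*(-4 - d)/6)
((-3 - 1*11)*b(-1))*(-21) = ((-3 - 1*11)*(⅓ - ⅙*(-1)*(4 - 1)))*(-21) = ((-3 - 11)*(⅓ - ⅙*(-1)*3))*(-21) = -14*(⅓ + ½)*(-21) = -14*⅚*(-21) = -35/3*(-21) = 245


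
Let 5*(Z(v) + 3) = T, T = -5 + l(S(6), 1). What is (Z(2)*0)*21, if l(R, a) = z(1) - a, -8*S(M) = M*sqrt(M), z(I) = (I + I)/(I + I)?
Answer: 0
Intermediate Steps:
z(I) = 1 (z(I) = (2*I)/((2*I)) = (2*I)*(1/(2*I)) = 1)
S(M) = -M**(3/2)/8 (S(M) = -M*sqrt(M)/8 = -M**(3/2)/8)
l(R, a) = 1 - a
T = -5 (T = -5 + (1 - 1*1) = -5 + (1 - 1) = -5 + 0 = -5)
Z(v) = -4 (Z(v) = -3 + (1/5)*(-5) = -3 - 1 = -4)
(Z(2)*0)*21 = -4*0*21 = 0*21 = 0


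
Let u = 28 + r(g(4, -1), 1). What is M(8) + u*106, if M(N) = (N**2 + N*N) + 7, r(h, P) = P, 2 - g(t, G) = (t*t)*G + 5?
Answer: 3209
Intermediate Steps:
g(t, G) = -3 - G*t**2 (g(t, G) = 2 - ((t*t)*G + 5) = 2 - (t**2*G + 5) = 2 - (G*t**2 + 5) = 2 - (5 + G*t**2) = 2 + (-5 - G*t**2) = -3 - G*t**2)
u = 29 (u = 28 + 1 = 29)
M(N) = 7 + 2*N**2 (M(N) = (N**2 + N**2) + 7 = 2*N**2 + 7 = 7 + 2*N**2)
M(8) + u*106 = (7 + 2*8**2) + 29*106 = (7 + 2*64) + 3074 = (7 + 128) + 3074 = 135 + 3074 = 3209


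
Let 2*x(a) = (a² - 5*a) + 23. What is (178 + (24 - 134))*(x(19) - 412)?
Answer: -18190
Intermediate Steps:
x(a) = 23/2 + a²/2 - 5*a/2 (x(a) = ((a² - 5*a) + 23)/2 = (23 + a² - 5*a)/2 = 23/2 + a²/2 - 5*a/2)
(178 + (24 - 134))*(x(19) - 412) = (178 + (24 - 134))*((23/2 + (½)*19² - 5/2*19) - 412) = (178 - 110)*((23/2 + (½)*361 - 95/2) - 412) = 68*((23/2 + 361/2 - 95/2) - 412) = 68*(289/2 - 412) = 68*(-535/2) = -18190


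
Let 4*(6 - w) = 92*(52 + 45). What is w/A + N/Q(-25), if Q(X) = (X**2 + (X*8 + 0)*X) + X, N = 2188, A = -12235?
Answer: 1961509/3425800 ≈ 0.57257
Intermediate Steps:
Q(X) = X + 9*X**2 (Q(X) = (X**2 + (8*X + 0)*X) + X = (X**2 + (8*X)*X) + X = (X**2 + 8*X**2) + X = 9*X**2 + X = X + 9*X**2)
w = -2225 (w = 6 - 23*(52 + 45) = 6 - 23*97 = 6 - 1/4*8924 = 6 - 2231 = -2225)
w/A + N/Q(-25) = -2225/(-12235) + 2188/((-25*(1 + 9*(-25)))) = -2225*(-1/12235) + 2188/((-25*(1 - 225))) = 445/2447 + 2188/((-25*(-224))) = 445/2447 + 2188/5600 = 445/2447 + 2188*(1/5600) = 445/2447 + 547/1400 = 1961509/3425800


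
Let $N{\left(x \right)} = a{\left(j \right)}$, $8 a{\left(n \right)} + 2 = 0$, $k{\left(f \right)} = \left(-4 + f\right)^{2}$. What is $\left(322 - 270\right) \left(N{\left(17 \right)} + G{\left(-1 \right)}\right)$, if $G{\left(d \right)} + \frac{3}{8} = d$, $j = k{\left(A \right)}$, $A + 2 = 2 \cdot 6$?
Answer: $- \frac{169}{2} \approx -84.5$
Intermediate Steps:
$A = 10$ ($A = -2 + 2 \cdot 6 = -2 + 12 = 10$)
$j = 36$ ($j = \left(-4 + 10\right)^{2} = 6^{2} = 36$)
$a{\left(n \right)} = - \frac{1}{4}$ ($a{\left(n \right)} = - \frac{1}{4} + \frac{1}{8} \cdot 0 = - \frac{1}{4} + 0 = - \frac{1}{4}$)
$G{\left(d \right)} = - \frac{3}{8} + d$
$N{\left(x \right)} = - \frac{1}{4}$
$\left(322 - 270\right) \left(N{\left(17 \right)} + G{\left(-1 \right)}\right) = \left(322 - 270\right) \left(- \frac{1}{4} - \frac{11}{8}\right) = 52 \left(- \frac{1}{4} - \frac{11}{8}\right) = 52 \left(- \frac{13}{8}\right) = - \frac{169}{2}$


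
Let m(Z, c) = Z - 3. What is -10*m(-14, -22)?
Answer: 170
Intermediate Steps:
m(Z, c) = -3 + Z
-10*m(-14, -22) = -10*(-3 - 14) = -10*(-17) = 170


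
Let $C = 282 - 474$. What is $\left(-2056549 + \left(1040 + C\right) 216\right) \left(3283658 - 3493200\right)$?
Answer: $392552001502$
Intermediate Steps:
$C = -192$ ($C = 282 - 474 = -192$)
$\left(-2056549 + \left(1040 + C\right) 216\right) \left(3283658 - 3493200\right) = \left(-2056549 + \left(1040 - 192\right) 216\right) \left(3283658 - 3493200\right) = \left(-2056549 + 848 \cdot 216\right) \left(-209542\right) = \left(-2056549 + 183168\right) \left(-209542\right) = \left(-1873381\right) \left(-209542\right) = 392552001502$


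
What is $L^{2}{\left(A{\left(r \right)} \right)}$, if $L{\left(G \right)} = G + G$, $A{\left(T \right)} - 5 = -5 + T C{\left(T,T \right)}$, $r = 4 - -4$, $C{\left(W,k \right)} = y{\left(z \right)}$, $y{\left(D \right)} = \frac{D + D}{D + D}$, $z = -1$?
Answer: $256$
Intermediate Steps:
$y{\left(D \right)} = 1$ ($y{\left(D \right)} = \frac{2 D}{2 D} = 2 D \frac{1}{2 D} = 1$)
$C{\left(W,k \right)} = 1$
$r = 8$ ($r = 4 + 4 = 8$)
$A{\left(T \right)} = T$ ($A{\left(T \right)} = 5 + \left(-5 + T 1\right) = 5 + \left(-5 + T\right) = T$)
$L{\left(G \right)} = 2 G$
$L^{2}{\left(A{\left(r \right)} \right)} = \left(2 \cdot 8\right)^{2} = 16^{2} = 256$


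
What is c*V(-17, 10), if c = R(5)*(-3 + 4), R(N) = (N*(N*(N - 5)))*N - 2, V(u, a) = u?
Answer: 34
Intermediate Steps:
R(N) = -2 + N³*(-5 + N) (R(N) = (N*(N*(-5 + N)))*N - 2 = (N²*(-5 + N))*N - 2 = N³*(-5 + N) - 2 = -2 + N³*(-5 + N))
c = -2 (c = (-2 + 5⁴ - 5*5³)*(-3 + 4) = (-2 + 625 - 5*125)*1 = (-2 + 625 - 625)*1 = -2*1 = -2)
c*V(-17, 10) = -2*(-17) = 34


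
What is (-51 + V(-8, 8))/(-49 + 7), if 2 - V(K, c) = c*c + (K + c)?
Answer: 113/42 ≈ 2.6905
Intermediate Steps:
V(K, c) = 2 - K - c - c² (V(K, c) = 2 - (c*c + (K + c)) = 2 - (c² + (K + c)) = 2 - (K + c + c²) = 2 + (-K - c - c²) = 2 - K - c - c²)
(-51 + V(-8, 8))/(-49 + 7) = (-51 + (2 - 1*(-8) - 1*8 - 1*8²))/(-49 + 7) = (-51 + (2 + 8 - 8 - 1*64))/(-42) = -(-51 + (2 + 8 - 8 - 64))/42 = -(-51 - 62)/42 = -1/42*(-113) = 113/42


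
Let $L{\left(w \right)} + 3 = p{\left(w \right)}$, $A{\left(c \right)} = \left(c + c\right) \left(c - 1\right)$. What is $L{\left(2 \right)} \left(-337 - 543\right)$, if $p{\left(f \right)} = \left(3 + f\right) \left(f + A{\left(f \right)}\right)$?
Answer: $-23760$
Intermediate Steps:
$A{\left(c \right)} = 2 c \left(-1 + c\right)$
$p{\left(f \right)} = \left(3 + f\right) \left(f + 2 f \left(-1 + f\right)\right)$
$L{\left(w \right)} = -3 + w \left(-3 + 2 w^{2} + 5 w\right)$
$L{\left(2 \right)} \left(-337 - 543\right) = \left(-3 - 6 + 2 \cdot 2^{3} + 5 \cdot 2^{2}\right) \left(-337 - 543\right) = \left(-3 - 6 + 2 \cdot 8 + 5 \cdot 4\right) \left(-880\right) = \left(-3 - 6 + 16 + 20\right) \left(-880\right) = 27 \left(-880\right) = -23760$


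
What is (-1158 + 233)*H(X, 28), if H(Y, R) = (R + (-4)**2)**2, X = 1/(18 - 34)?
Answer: -1790800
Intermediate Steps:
X = -1/16 (X = 1/(-16) = -1/16 ≈ -0.062500)
H(Y, R) = (16 + R)**2 (H(Y, R) = (R + 16)**2 = (16 + R)**2)
(-1158 + 233)*H(X, 28) = (-1158 + 233)*(16 + 28)**2 = -925*44**2 = -925*1936 = -1790800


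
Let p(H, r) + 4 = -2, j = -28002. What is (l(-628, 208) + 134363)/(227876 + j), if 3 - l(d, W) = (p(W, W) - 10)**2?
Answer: 67055/99937 ≈ 0.67097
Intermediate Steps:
p(H, r) = -6 (p(H, r) = -4 - 2 = -6)
l(d, W) = -253 (l(d, W) = 3 - (-6 - 10)**2 = 3 - 1*(-16)**2 = 3 - 1*256 = 3 - 256 = -253)
(l(-628, 208) + 134363)/(227876 + j) = (-253 + 134363)/(227876 - 28002) = 134110/199874 = 134110*(1/199874) = 67055/99937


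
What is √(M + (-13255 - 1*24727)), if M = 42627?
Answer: √4645 ≈ 68.154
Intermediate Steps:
√(M + (-13255 - 1*24727)) = √(42627 + (-13255 - 1*24727)) = √(42627 + (-13255 - 24727)) = √(42627 - 37982) = √4645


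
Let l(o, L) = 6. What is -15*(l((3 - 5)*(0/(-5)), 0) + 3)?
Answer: -135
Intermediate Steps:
-15*(l((3 - 5)*(0/(-5)), 0) + 3) = -15*(6 + 3) = -15*9 = -135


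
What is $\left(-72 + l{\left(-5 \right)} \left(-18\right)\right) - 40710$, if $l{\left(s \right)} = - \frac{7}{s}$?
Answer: $- \frac{204036}{5} \approx -40807.0$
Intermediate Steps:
$\left(-72 + l{\left(-5 \right)} \left(-18\right)\right) - 40710 = \left(-72 + - \frac{7}{-5} \left(-18\right)\right) - 40710 = \left(-72 + \left(-7\right) \left(- \frac{1}{5}\right) \left(-18\right)\right) - 40710 = \left(-72 + \frac{7}{5} \left(-18\right)\right) - 40710 = \left(-72 - \frac{126}{5}\right) - 40710 = - \frac{486}{5} - 40710 = - \frac{204036}{5}$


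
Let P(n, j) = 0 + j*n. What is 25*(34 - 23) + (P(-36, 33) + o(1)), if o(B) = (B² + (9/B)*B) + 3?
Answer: -900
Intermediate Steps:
P(n, j) = j*n
o(B) = 12 + B² (o(B) = (B² + 9) + 3 = (9 + B²) + 3 = 12 + B²)
25*(34 - 23) + (P(-36, 33) + o(1)) = 25*(34 - 23) + (33*(-36) + (12 + 1²)) = 25*11 + (-1188 + (12 + 1)) = 275 + (-1188 + 13) = 275 - 1175 = -900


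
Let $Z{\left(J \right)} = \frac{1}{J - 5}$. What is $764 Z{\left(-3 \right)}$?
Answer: $- \frac{191}{2} \approx -95.5$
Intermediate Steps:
$Z{\left(J \right)} = \frac{1}{-5 + J}$
$764 Z{\left(-3 \right)} = \frac{764}{-5 - 3} = \frac{764}{-8} = 764 \left(- \frac{1}{8}\right) = - \frac{191}{2}$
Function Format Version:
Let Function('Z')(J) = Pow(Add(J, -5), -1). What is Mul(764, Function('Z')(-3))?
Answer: Rational(-191, 2) ≈ -95.500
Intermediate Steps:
Function('Z')(J) = Pow(Add(-5, J), -1)
Mul(764, Function('Z')(-3)) = Mul(764, Pow(Add(-5, -3), -1)) = Mul(764, Pow(-8, -1)) = Mul(764, Rational(-1, 8)) = Rational(-191, 2)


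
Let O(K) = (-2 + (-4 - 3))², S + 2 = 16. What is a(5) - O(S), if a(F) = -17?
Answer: -98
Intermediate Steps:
S = 14 (S = -2 + 16 = 14)
O(K) = 81 (O(K) = (-2 - 7)² = (-9)² = 81)
a(5) - O(S) = -17 - 1*81 = -17 - 81 = -98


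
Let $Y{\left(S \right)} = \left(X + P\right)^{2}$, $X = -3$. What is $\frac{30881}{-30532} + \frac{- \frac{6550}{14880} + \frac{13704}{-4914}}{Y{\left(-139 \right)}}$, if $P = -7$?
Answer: $- \frac{323627129407}{310070779200} \approx -1.0437$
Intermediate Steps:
$Y{\left(S \right)} = 100$ ($Y{\left(S \right)} = \left(-3 - 7\right)^{2} = \left(-10\right)^{2} = 100$)
$\frac{30881}{-30532} + \frac{- \frac{6550}{14880} + \frac{13704}{-4914}}{Y{\left(-139 \right)}} = \frac{30881}{-30532} + \frac{- \frac{6550}{14880} + \frac{13704}{-4914}}{100} = 30881 \left(- \frac{1}{30532}\right) + \left(\left(-6550\right) \frac{1}{14880} + 13704 \left(- \frac{1}{4914}\right)\right) \frac{1}{100} = - \frac{30881}{30532} + \left(- \frac{655}{1488} - \frac{2284}{819}\right) \frac{1}{100} = - \frac{30881}{30532} - \frac{1311679}{40622400} = - \frac{323627129407}{310070779200}$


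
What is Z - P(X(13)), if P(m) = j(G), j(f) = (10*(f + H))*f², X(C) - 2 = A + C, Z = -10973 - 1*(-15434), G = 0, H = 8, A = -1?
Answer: 4461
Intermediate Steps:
Z = 4461 (Z = -10973 + 15434 = 4461)
X(C) = 1 + C (X(C) = 2 + (-1 + C) = 1 + C)
j(f) = f²*(80 + 10*f) (j(f) = (10*(f + 8))*f² = (10*(8 + f))*f² = (80 + 10*f)*f² = f²*(80 + 10*f))
P(m) = 0 (P(m) = 10*0²*(8 + 0) = 10*0*8 = 0)
Z - P(X(13)) = 4461 - 1*0 = 4461 + 0 = 4461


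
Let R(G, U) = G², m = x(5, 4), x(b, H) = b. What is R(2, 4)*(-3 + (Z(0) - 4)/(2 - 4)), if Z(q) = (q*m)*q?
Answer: -4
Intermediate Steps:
m = 5
Z(q) = 5*q² (Z(q) = (q*5)*q = (5*q)*q = 5*q²)
R(2, 4)*(-3 + (Z(0) - 4)/(2 - 4)) = 2²*(-3 + (5*0² - 4)/(2 - 4)) = 4*(-3 + (5*0 - 4)/(-2)) = 4*(-3 + (0 - 4)*(-½)) = 4*(-3 - 4*(-½)) = 4*(-3 + 2) = 4*(-1) = -4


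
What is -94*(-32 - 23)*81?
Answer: 418770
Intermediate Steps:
-94*(-32 - 23)*81 = -94*(-55)*81 = -(-5170)*81 = -1*(-418770) = 418770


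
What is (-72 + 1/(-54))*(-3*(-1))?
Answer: -3889/18 ≈ -216.06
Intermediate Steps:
(-72 + 1/(-54))*(-3*(-1)) = (-72 - 1/54)*3 = -3889/54*3 = -3889/18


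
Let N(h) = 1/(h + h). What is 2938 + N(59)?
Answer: 346685/118 ≈ 2938.0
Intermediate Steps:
N(h) = 1/(2*h)
2938 + N(59) = 2938 + (½)/59 = 2938 + (½)*(1/59) = 2938 + 1/118 = 346685/118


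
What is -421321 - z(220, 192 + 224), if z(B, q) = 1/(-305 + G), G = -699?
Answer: -423006283/1004 ≈ -4.2132e+5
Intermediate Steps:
z(B, q) = -1/1004 (z(B, q) = 1/(-305 - 699) = 1/(-1004) = -1/1004)
-421321 - z(220, 192 + 224) = -421321 - 1*(-1/1004) = -421321 + 1/1004 = -423006283/1004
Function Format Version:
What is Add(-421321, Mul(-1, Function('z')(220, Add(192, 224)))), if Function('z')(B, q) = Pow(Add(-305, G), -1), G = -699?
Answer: Rational(-423006283, 1004) ≈ -4.2132e+5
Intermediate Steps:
Function('z')(B, q) = Rational(-1, 1004) (Function('z')(B, q) = Pow(Add(-305, -699), -1) = Pow(-1004, -1) = Rational(-1, 1004))
Add(-421321, Mul(-1, Function('z')(220, Add(192, 224)))) = Add(-421321, Mul(-1, Rational(-1, 1004))) = Add(-421321, Rational(1, 1004)) = Rational(-423006283, 1004)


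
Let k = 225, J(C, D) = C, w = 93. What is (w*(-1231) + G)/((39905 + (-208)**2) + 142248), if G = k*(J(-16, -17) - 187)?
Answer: -53386/75139 ≈ -0.71050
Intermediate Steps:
G = -45675 (G = 225*(-16 - 187) = 225*(-203) = -45675)
(w*(-1231) + G)/((39905 + (-208)**2) + 142248) = (93*(-1231) - 45675)/((39905 + (-208)**2) + 142248) = (-114483 - 45675)/((39905 + 43264) + 142248) = -160158/(83169 + 142248) = -160158/225417 = -160158*1/225417 = -53386/75139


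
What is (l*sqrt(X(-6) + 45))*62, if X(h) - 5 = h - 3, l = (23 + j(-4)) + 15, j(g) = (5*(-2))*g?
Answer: 4836*sqrt(41) ≈ 30966.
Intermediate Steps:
j(g) = -10*g
l = 78 (l = (23 - 10*(-4)) + 15 = (23 + 40) + 15 = 63 + 15 = 78)
X(h) = 2 + h (X(h) = 5 + (h - 3) = 5 + (-3 + h) = 2 + h)
(l*sqrt(X(-6) + 45))*62 = (78*sqrt((2 - 6) + 45))*62 = (78*sqrt(-4 + 45))*62 = (78*sqrt(41))*62 = 4836*sqrt(41)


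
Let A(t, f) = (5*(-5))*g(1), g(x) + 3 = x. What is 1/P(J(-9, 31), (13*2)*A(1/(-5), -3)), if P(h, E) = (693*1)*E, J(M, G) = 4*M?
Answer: 1/900900 ≈ 1.1100e-6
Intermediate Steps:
g(x) = -3 + x
A(t, f) = 50 (A(t, f) = (5*(-5))*(-3 + 1) = -25*(-2) = 50)
P(h, E) = 693*E
1/P(J(-9, 31), (13*2)*A(1/(-5), -3)) = 1/(693*((13*2)*50)) = 1/(693*(26*50)) = 1/(693*1300) = 1/900900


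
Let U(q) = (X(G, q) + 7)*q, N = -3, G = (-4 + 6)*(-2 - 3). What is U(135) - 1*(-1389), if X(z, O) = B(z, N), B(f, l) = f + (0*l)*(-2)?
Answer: 984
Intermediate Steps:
G = -10 (G = 2*(-5) = -10)
B(f, l) = f (B(f, l) = f + 0*(-2) = f + 0 = f)
X(z, O) = z
U(q) = -3*q (U(q) = (-10 + 7)*q = -3*q)
U(135) - 1*(-1389) = -3*135 - 1*(-1389) = -405 + 1389 = 984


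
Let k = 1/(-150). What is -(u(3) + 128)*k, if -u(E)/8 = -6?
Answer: 88/75 ≈ 1.1733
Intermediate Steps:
u(E) = 48 (u(E) = -8*(-6) = 48)
k = -1/150 ≈ -0.0066667
-(u(3) + 128)*k = -(48 + 128)*(-1)/150 = -176*(-1)/150 = -1*(-88/75) = 88/75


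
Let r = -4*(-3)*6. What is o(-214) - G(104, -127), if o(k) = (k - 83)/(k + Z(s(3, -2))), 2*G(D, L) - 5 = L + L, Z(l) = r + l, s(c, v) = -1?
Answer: 3291/26 ≈ 126.58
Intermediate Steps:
r = 72 (r = 12*6 = 72)
Z(l) = 72 + l
G(D, L) = 5/2 + L (G(D, L) = 5/2 + (L + L)/2 = 5/2 + (2*L)/2 = 5/2 + L)
o(k) = (-83 + k)/(71 + k) (o(k) = (k - 83)/(k + (72 - 1)) = (-83 + k)/(k + 71) = (-83 + k)/(71 + k))
o(-214) - G(104, -127) = (-83 - 214)/(71 - 214) - (5/2 - 127) = -297/(-143) - 1*(-249/2) = -1/143*(-297) + 249/2 = 27/13 + 249/2 = 3291/26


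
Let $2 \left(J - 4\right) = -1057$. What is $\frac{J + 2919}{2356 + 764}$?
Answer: $\frac{4789}{6240} \approx 0.76747$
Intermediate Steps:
$J = - \frac{1049}{2}$ ($J = 4 + \frac{1}{2} \left(-1057\right) = 4 - \frac{1057}{2} = - \frac{1049}{2} \approx -524.5$)
$\frac{J + 2919}{2356 + 764} = \frac{- \frac{1049}{2} + 2919}{2356 + 764} = \frac{4789}{2 \cdot 3120} = \frac{4789}{2} \cdot \frac{1}{3120} = \frac{4789}{6240}$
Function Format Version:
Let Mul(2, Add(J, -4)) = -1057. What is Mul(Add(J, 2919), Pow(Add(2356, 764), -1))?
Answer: Rational(4789, 6240) ≈ 0.76747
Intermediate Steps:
J = Rational(-1049, 2) (J = Add(4, Mul(Rational(1, 2), -1057)) = Add(4, Rational(-1057, 2)) = Rational(-1049, 2) ≈ -524.50)
Mul(Add(J, 2919), Pow(Add(2356, 764), -1)) = Mul(Add(Rational(-1049, 2), 2919), Pow(Add(2356, 764), -1)) = Mul(Rational(4789, 2), Pow(3120, -1)) = Mul(Rational(4789, 2), Rational(1, 3120)) = Rational(4789, 6240)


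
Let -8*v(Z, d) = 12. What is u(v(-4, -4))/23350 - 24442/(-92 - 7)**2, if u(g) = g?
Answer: -9433643/3782700 ≈ -2.4939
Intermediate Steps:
v(Z, d) = -3/2 (v(Z, d) = -1/8*12 = -3/2)
u(v(-4, -4))/23350 - 24442/(-92 - 7)**2 = -3/2/23350 - 24442/(-92 - 7)**2 = -3/2*1/23350 - 24442/((-99)**2) = -3/46700 - 24442/9801 = -3/46700 - 24442*1/9801 = -3/46700 - 202/81 = -9433643/3782700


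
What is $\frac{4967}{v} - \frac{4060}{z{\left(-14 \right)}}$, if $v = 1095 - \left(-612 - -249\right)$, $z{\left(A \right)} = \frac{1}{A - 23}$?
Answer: $\frac{219025727}{1458} \approx 1.5022 \cdot 10^{5}$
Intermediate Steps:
$z{\left(A \right)} = \frac{1}{-23 + A}$
$v = 1458$ ($v = 1095 - \left(-612 + 249\right) = 1095 - -363 = 1095 + 363 = 1458$)
$\frac{4967}{v} - \frac{4060}{z{\left(-14 \right)}} = \frac{4967}{1458} - \frac{4060}{\frac{1}{-23 - 14}} = 4967 \cdot \frac{1}{1458} - \frac{4060}{\frac{1}{-37}} = \frac{4967}{1458} - \frac{4060}{- \frac{1}{37}} = \frac{4967}{1458} - -150220 = \frac{4967}{1458} + 150220 = \frac{219025727}{1458}$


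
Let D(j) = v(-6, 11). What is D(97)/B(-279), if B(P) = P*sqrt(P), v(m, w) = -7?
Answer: -7*I*sqrt(31)/25947 ≈ -0.0015021*I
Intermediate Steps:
D(j) = -7
B(P) = P**(3/2)
D(97)/B(-279) = -7*I*sqrt(31)/25947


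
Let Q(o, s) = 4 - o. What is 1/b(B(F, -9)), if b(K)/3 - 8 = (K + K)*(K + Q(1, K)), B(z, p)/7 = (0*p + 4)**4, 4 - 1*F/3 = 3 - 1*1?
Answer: 1/19299864 ≈ 5.1814e-8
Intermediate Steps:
F = 6 (F = 12 - 3*(3 - 1*1) = 12 - 3*(3 - 1) = 12 - 3*2 = 12 - 6 = 6)
B(z, p) = 1792 (B(z, p) = 7*(0*p + 4)**4 = 7*(0 + 4)**4 = 7*4**4 = 7*256 = 1792)
b(K) = 24 + 6*K*(3 + K) (b(K) = 24 + 3*((K + K)*(K + (4 - 1*1))) = 24 + 3*((2*K)*(K + (4 - 1))) = 24 + 3*((2*K)*(K + 3)) = 24 + 3*((2*K)*(3 + K)) = 24 + 3*(2*K*(3 + K)) = 24 + 6*K*(3 + K))
1/b(B(F, -9)) = 1/(24 + 6*1792**2 + 18*1792) = 1/(24 + 6*3211264 + 32256) = 1/(24 + 19267584 + 32256) = 1/19299864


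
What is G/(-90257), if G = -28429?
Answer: 28429/90257 ≈ 0.31498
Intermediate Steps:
G/(-90257) = -28429/(-90257) = -28429*(-1/90257) = 28429/90257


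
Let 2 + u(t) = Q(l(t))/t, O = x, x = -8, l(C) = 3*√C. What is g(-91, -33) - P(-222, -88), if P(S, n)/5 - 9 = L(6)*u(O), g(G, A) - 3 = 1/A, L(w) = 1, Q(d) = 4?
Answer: -1949/66 ≈ -29.530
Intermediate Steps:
g(G, A) = 3 + 1/A
O = -8
u(t) = -2 + 4/t
P(S, n) = 65/2 (P(S, n) = 45 + 5*(1*(-2 + 4/(-8))) = 45 + 5*(1*(-2 + 4*(-⅛))) = 45 + 5*(1*(-2 - ½)) = 45 + 5*(1*(-5/2)) = 45 + 5*(-5/2) = 45 - 25/2 = 65/2)
g(-91, -33) - P(-222, -88) = (3 + 1/(-33)) - 1*65/2 = (3 - 1/33) - 65/2 = 98/33 - 65/2 = -1949/66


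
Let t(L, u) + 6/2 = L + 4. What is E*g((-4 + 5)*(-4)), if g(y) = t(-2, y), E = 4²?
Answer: -16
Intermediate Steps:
t(L, u) = 1 + L (t(L, u) = -3 + (L + 4) = -3 + (4 + L) = 1 + L)
E = 16
g(y) = -1 (g(y) = 1 - 2 = -1)
E*g((-4 + 5)*(-4)) = 16*(-1) = -16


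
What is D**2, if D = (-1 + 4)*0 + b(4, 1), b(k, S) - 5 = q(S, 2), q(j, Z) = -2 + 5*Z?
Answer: 169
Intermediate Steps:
b(k, S) = 13 (b(k, S) = 5 + (-2 + 5*2) = 5 + (-2 + 10) = 5 + 8 = 13)
D = 13 (D = (-1 + 4)*0 + 13 = 3*0 + 13 = 0 + 13 = 13)
D**2 = 13**2 = 169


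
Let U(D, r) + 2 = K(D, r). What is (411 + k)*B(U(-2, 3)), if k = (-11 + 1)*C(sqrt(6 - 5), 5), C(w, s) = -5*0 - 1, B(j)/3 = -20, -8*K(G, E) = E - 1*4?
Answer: -25260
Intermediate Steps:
K(G, E) = 1/2 - E/8 (K(G, E) = -(E - 1*4)/8 = -(E - 4)/8 = -(-4 + E)/8 = 1/2 - E/8)
U(D, r) = -3/2 - r/8 (U(D, r) = -2 + (1/2 - r/8) = -3/2 - r/8)
B(j) = -60 (B(j) = 3*(-20) = -60)
C(w, s) = -1 (C(w, s) = 0 - 1 = -1)
k = 10 (k = (-11 + 1)*(-1) = -10*(-1) = 10)
(411 + k)*B(U(-2, 3)) = (411 + 10)*(-60) = 421*(-60) = -25260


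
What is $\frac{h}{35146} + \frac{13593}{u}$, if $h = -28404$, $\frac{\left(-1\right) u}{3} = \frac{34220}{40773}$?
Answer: $- \frac{3246965294739}{601348060} \approx -5399.5$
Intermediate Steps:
$u = - \frac{34220}{13591}$ ($u = - 3 \cdot \frac{34220}{40773} = - 3 \cdot 34220 \cdot \frac{1}{40773} = \left(-3\right) \frac{34220}{40773} = - \frac{34220}{13591} \approx -2.5178$)
$\frac{h}{35146} + \frac{13593}{u} = - \frac{28404}{35146} + \frac{13593}{- \frac{34220}{13591}} = \left(-28404\right) \frac{1}{35146} + 13593 \left(- \frac{13591}{34220}\right) = - \frac{14202}{17573} - \frac{184742463}{34220} = - \frac{3246965294739}{601348060}$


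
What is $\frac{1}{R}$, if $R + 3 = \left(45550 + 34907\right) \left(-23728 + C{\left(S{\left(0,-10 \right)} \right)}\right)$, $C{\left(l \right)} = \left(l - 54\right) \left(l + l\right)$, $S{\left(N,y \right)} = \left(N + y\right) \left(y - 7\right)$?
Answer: $\frac{1}{1264140381} \approx 7.9105 \cdot 10^{-10}$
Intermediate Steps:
$S{\left(N,y \right)} = \left(-7 + y\right) \left(N + y\right)$ ($S{\left(N,y \right)} = \left(N + y\right) \left(-7 + y\right) = \left(-7 + y\right) \left(N + y\right)$)
$C{\left(l \right)} = 2 l \left(-54 + l\right)$ ($C{\left(l \right)} = \left(-54 + l\right) 2 l = 2 l \left(-54 + l\right)$)
$R = 1264140381$ ($R = -3 + \left(45550 + 34907\right) \left(-23728 + 2 \left(\left(-10\right)^{2} - 0 - -70 + 0 \left(-10\right)\right) \left(-54 + \left(\left(-10\right)^{2} - 0 - -70 + 0 \left(-10\right)\right)\right)\right) = -3 + 80457 \left(-23728 + 2 \left(100 + 0 + 70 + 0\right) \left(-54 + \left(100 + 0 + 70 + 0\right)\right)\right) = -3 + 80457 \left(-23728 + 2 \cdot 170 \left(-54 + 170\right)\right) = -3 + 80457 \left(-23728 + 2 \cdot 170 \cdot 116\right) = -3 + 80457 \left(-23728 + 39440\right) = -3 + 80457 \cdot 15712 = -3 + 1264140384 = 1264140381$)
$\frac{1}{R} = \frac{1}{1264140381}$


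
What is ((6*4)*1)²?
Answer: 576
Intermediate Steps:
((6*4)*1)² = (24*1)² = 24² = 576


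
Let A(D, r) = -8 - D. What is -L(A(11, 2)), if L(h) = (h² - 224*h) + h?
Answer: -4598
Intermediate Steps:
L(h) = h² - 223*h
-L(A(11, 2)) = -(-8 - 1*11)*(-223 + (-8 - 1*11)) = -(-8 - 11)*(-223 + (-8 - 11)) = -(-19)*(-223 - 19) = -(-19)*(-242) = -1*4598 = -4598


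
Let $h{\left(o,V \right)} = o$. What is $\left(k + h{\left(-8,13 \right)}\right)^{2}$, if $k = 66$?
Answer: $3364$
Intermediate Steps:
$\left(k + h{\left(-8,13 \right)}\right)^{2} = \left(66 - 8\right)^{2} = 58^{2} = 3364$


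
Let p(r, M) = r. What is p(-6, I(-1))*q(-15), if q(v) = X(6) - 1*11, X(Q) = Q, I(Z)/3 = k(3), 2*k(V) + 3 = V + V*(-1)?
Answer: 30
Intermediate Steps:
k(V) = -3/2 (k(V) = -3/2 + (V + V*(-1))/2 = -3/2 + (V - V)/2 = -3/2 + (½)*0 = -3/2 + 0 = -3/2)
I(Z) = -9/2 (I(Z) = 3*(-3/2) = -9/2)
q(v) = -5 (q(v) = 6 - 1*11 = 6 - 11 = -5)
p(-6, I(-1))*q(-15) = -6*(-5) = 30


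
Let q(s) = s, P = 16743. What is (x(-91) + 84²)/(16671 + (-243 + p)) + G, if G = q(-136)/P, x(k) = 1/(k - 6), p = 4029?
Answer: 3729853163/11074540149 ≈ 0.33680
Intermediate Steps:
x(k) = 1/(-6 + k)
G = -136/16743 ≈ -0.0081228
(x(-91) + 84²)/(16671 + (-243 + p)) + G = (1/(-6 - 91) + 84²)/(16671 + (-243 + 4029)) - 136/16743 = (1/(-97) + 7056)/(16671 + 3786) - 136/16743 = (-1/97 + 7056)/20457 - 136/16743 = (684431/97)*(1/20457) - 136/16743 = 684431/1984329 - 136/16743 = 3729853163/11074540149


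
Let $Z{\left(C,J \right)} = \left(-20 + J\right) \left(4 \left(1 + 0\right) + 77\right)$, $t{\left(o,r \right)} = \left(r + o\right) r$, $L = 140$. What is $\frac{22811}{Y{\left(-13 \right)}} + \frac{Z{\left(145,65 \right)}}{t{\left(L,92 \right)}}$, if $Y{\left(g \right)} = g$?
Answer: $- \frac{486830599}{277472} \approx -1754.5$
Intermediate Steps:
$t{\left(o,r \right)} = r \left(o + r\right)$ ($t{\left(o,r \right)} = \left(o + r\right) r = r \left(o + r\right)$)
$Z{\left(C,J \right)} = -1620 + 81 J$ ($Z{\left(C,J \right)} = \left(-20 + J\right) \left(4 \cdot 1 + 77\right) = \left(-20 + J\right) \left(4 + 77\right) = \left(-20 + J\right) 81 = -1620 + 81 J$)
$\frac{22811}{Y{\left(-13 \right)}} + \frac{Z{\left(145,65 \right)}}{t{\left(L,92 \right)}} = \frac{22811}{-13} + \frac{-1620 + 81 \cdot 65}{92 \left(140 + 92\right)} = 22811 \left(- \frac{1}{13}\right) + \frac{-1620 + 5265}{92 \cdot 232} = - \frac{22811}{13} + \frac{3645}{21344} = - \frac{486830599}{277472}$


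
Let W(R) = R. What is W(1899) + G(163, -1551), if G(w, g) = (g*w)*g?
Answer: 392114862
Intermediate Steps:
G(w, g) = w*g**2
W(1899) + G(163, -1551) = 1899 + 163*(-1551)**2 = 1899 + 163*2405601 = 1899 + 392112963 = 392114862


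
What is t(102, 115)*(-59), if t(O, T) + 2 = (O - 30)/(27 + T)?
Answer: 6254/71 ≈ 88.084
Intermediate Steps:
t(O, T) = -2 + (-30 + O)/(27 + T) (t(O, T) = -2 + (O - 30)/(27 + T) = -2 + (-30 + O)/(27 + T))
t(102, 115)*(-59) = ((-84 + 102 - 2*115)/(27 + 115))*(-59) = ((-84 + 102 - 230)/142)*(-59) = ((1/142)*(-212))*(-59) = -106/71*(-59) = 6254/71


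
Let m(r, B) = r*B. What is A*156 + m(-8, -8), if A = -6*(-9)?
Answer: 8488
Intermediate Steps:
m(r, B) = B*r
A = 54
A*156 + m(-8, -8) = 54*156 - 8*(-8) = 8424 + 64 = 8488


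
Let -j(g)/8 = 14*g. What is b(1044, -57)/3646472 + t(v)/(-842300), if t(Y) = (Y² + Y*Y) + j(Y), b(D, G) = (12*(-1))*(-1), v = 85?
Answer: -112293746/19196396035 ≈ -0.0058497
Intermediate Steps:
j(g) = -112*g
b(D, G) = 12 (b(D, G) = -12*(-1) = 12)
t(Y) = -112*Y + 2*Y² (t(Y) = (Y² + Y*Y) - 112*Y = (Y² + Y²) - 112*Y = 2*Y² - 112*Y = -112*Y + 2*Y²)
b(1044, -57)/3646472 + t(v)/(-842300) = 12/3646472 + (2*85*(-56 + 85))/(-842300) = 12*(1/3646472) + (2*85*29)*(-1/842300) = 3/911618 + 4930*(-1/842300) = 3/911618 - 493/84230 = -112293746/19196396035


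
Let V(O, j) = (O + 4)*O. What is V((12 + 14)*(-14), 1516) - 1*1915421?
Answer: -1784381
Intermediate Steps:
V(O, j) = O*(4 + O) (V(O, j) = (4 + O)*O = O*(4 + O))
V((12 + 14)*(-14), 1516) - 1*1915421 = ((12 + 14)*(-14))*(4 + (12 + 14)*(-14)) - 1*1915421 = (26*(-14))*(4 + 26*(-14)) - 1915421 = -364*(4 - 364) - 1915421 = -364*(-360) - 1915421 = 131040 - 1915421 = -1784381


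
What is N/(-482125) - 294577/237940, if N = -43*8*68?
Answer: -27291408729/22943364500 ≈ -1.1895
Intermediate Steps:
N = -23392 (N = -344*68 = -23392)
N/(-482125) - 294577/237940 = -23392/(-482125) - 294577/237940 = -23392*(-1/482125) - 294577*1/237940 = 23392/482125 - 294577/237940 = -27291408729/22943364500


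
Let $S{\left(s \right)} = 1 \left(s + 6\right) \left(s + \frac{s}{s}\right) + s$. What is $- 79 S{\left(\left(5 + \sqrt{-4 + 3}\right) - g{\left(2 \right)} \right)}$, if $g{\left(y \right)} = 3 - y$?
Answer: $-4187 - 1264 i \approx -4187.0 - 1264.0 i$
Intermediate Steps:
$S{\left(s \right)} = s + \left(1 + s\right) \left(6 + s\right)$ ($S{\left(s \right)} = 1 \left(6 + s\right) \left(s + 1\right) + s = 1 \left(6 + s\right) \left(1 + s\right) + s = 1 \left(1 + s\right) \left(6 + s\right) + s = \left(1 + s\right) \left(6 + s\right) + s = s + \left(1 + s\right) \left(6 + s\right)$)
$- 79 S{\left(\left(5 + \sqrt{-4 + 3}\right) - g{\left(2 \right)} \right)} = - 79 \left(6 + \left(\left(5 + \sqrt{-4 + 3}\right) - \left(3 - 2\right)\right)^{2} + 8 \left(\left(5 + \sqrt{-4 + 3}\right) - \left(3 - 2\right)\right)\right) = - 79 \left(6 + \left(\left(5 + \sqrt{-1}\right) - \left(3 - 2\right)\right)^{2} + 8 \left(\left(5 + \sqrt{-1}\right) - \left(3 - 2\right)\right)\right) = - 79 \left(6 + \left(\left(5 + i\right) - 1\right)^{2} + 8 \left(\left(5 + i\right) - 1\right)\right) = - 79 \left(6 + \left(4 + i\right)^{2} + 8 \left(4 + i\right)\right) = - 79 \left(6 + \left(4 + i\right)^{2} + \left(32 + 8 i\right)\right) = - 79 \left(38 + \left(4 + i\right)^{2} + 8 i\right) = -3002 - 632 i - 79 \left(4 + i\right)^{2}$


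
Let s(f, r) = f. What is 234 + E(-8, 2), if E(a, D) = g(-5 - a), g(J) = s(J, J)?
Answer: 237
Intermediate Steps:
g(J) = J
E(a, D) = -5 - a
234 + E(-8, 2) = 234 + (-5 - 1*(-8)) = 234 + (-5 + 8) = 234 + 3 = 237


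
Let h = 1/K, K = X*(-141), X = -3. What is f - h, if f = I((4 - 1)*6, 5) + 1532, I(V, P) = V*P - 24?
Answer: 675953/423 ≈ 1598.0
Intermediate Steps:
K = 423 (K = -3*(-141) = 423)
I(V, P) = -24 + P*V (I(V, P) = P*V - 24 = -24 + P*V)
f = 1598 (f = (-24 + 5*((4 - 1)*6)) + 1532 = (-24 + 5*(3*6)) + 1532 = (-24 + 5*18) + 1532 = (-24 + 90) + 1532 = 66 + 1532 = 1598)
h = 1/423 ≈ 0.0023641
f - h = 1598 - 1*1/423 = 1598 - 1/423 = 675953/423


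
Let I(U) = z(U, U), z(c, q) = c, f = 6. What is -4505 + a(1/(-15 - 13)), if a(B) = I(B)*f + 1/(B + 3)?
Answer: -5234667/1162 ≈ -4504.9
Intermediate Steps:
I(U) = U
a(B) = 1/(3 + B) + 6*B (a(B) = B*6 + 1/(B + 3) = 6*B + 1/(3 + B) = 1/(3 + B) + 6*B)
-4505 + a(1/(-15 - 13)) = -4505 + (1 + 6*(1/(-15 - 13))² + 18/(-15 - 13))/(3 + 1/(-15 - 13)) = -4505 + (1 + 6*(1/(-28))² + 18/(-28))/(3 + 1/(-28)) = -4505 + (1 + 6*(-1/28)² + 18*(-1/28))/(3 - 1/28) = -4505 + (1 + 6*(1/784) - 9/14)/(83/28) = -4505 + 28*(1 + 3/392 - 9/14)/83 = -4505 + (28/83)*(143/392) = -4505 + 143/1162 = -5234667/1162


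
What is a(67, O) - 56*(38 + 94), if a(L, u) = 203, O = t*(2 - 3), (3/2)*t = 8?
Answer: -7189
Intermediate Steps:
t = 16/3 (t = (2/3)*8 = 16/3 ≈ 5.3333)
O = -16/3 (O = 16*(2 - 3)/3 = (16/3)*(-1) = -16/3 ≈ -5.3333)
a(67, O) - 56*(38 + 94) = 203 - 56*(38 + 94) = 203 - 56*132 = 203 - 7392 = -7189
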